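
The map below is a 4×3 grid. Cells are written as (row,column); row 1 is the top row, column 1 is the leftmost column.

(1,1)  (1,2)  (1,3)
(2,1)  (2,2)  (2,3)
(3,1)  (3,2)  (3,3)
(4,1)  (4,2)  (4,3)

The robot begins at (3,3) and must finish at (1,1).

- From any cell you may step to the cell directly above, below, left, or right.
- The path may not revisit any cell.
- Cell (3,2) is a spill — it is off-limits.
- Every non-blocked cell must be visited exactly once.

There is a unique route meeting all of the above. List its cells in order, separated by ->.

Need to visit all 11 open cells exactly once, starting at (3,3) and ending at (1,1).
Route from (3,3): down 1 to (4,3), left 2 to (4,1), up 2 to (2,1), right 2 to (2,3), up 1 to (1,3), left 2 to (1,1) — 10 moves in all.
Check: all 11 open cells covered.

(3,3) -> (4,3) -> (4,2) -> (4,1) -> (3,1) -> (2,1) -> (2,2) -> (2,3) -> (1,3) -> (1,2) -> (1,1)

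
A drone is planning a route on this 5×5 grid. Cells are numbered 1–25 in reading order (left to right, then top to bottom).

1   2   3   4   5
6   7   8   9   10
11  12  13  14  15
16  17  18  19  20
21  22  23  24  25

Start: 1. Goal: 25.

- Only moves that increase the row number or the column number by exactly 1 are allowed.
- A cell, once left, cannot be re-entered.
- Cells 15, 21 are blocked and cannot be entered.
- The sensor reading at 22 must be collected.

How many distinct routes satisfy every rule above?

4

A right/down-only route from 1 to 25 makes exactly 4 down-moves and 4 right-moves in some order.
With no other constraints that would be C(8,4) = 70 routes.
Split at 22 and multiply the segment counts (each segment already excludes blocked cells): 1→22: 4; 22→25: 1; product = 4.
That gives 4 routes.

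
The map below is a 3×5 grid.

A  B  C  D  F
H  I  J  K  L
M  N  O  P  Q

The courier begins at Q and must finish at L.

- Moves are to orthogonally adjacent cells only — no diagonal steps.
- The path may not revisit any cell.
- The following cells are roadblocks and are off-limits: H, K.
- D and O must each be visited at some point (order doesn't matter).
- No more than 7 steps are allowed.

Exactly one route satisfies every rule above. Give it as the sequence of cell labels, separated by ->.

Q -> P -> O -> J -> C -> D -> F -> L

Any route must reach D and O and still end at L within 7 moves, so the order of the required stops is forced.
Route from Q: 2× left (reaching O), 2× up (reaching C), 2× right (reaching F), down to L — 7 moves in all.
Check: all required cells visited; 7 ≤ 7 moves.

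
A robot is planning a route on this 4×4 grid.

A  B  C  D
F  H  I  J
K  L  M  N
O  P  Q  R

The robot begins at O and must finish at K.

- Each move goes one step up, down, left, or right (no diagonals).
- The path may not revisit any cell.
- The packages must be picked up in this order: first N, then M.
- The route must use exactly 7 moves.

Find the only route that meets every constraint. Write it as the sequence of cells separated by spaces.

The waypoints must appear in the order N, M, with no cell reused.
Route from O: right 3 to R, up 1 to N, left 3 to K — 7 moves in all.
Check: order respected (N at step 4, M at step 5); 7 moves as required.

O P Q R N M L K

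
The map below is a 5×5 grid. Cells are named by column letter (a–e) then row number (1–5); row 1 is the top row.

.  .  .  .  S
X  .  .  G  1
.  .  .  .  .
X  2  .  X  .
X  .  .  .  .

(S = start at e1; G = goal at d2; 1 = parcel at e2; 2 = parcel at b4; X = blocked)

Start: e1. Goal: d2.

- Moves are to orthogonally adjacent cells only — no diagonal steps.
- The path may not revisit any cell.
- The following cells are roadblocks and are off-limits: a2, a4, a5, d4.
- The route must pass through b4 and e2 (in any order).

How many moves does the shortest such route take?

10

Any route passes through b4 and e2 in some order between e1 and d2. Summing Manhattan distances along each leg and taking the cheapest ordering (e1 → e2 → b4 → d2) gives a lower bound of 1 + 5 + 4 = 10 moves.
A route of 10 moves achieves this: e1 → e2 → e3 → d3 → c3 → c4 → b4 → b3 → b2 → c2 → d2.
Since 10 matches the lower bound, it is optimal.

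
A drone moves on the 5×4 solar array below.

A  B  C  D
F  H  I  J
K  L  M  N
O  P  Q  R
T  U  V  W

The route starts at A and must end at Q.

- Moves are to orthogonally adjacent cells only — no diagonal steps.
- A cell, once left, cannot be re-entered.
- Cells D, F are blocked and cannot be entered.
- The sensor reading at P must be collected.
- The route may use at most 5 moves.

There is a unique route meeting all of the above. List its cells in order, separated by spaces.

A B H L P Q

Any route must reach P and still end at Q within 5 moves, so the order of the required stops is forced.
Route from A: right 1 to B, down 3 to P, right 1 to Q — 5 moves in all.
Check: all required cells visited; 5 ≤ 5 moves.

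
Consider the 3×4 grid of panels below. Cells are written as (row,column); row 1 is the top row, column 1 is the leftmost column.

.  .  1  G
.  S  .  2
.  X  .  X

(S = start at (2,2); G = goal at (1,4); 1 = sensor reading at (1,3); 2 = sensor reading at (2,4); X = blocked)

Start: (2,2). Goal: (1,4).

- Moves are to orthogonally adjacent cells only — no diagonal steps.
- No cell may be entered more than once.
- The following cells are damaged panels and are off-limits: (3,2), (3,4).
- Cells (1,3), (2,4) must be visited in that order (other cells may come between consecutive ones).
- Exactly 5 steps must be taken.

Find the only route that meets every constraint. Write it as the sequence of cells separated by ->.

(2,2) -> (1,2) -> (1,3) -> (2,3) -> (2,4) -> (1,4)

The waypoints must appear in the order (1,3), (2,4), with no cell reused.
Route from (2,2): up to (1,2), right to (1,3), down to (2,3), right to (2,4), up to (1,4) — 5 moves in all.
Check: order respected (1 at step 2, 2 at step 4); 5 moves as required.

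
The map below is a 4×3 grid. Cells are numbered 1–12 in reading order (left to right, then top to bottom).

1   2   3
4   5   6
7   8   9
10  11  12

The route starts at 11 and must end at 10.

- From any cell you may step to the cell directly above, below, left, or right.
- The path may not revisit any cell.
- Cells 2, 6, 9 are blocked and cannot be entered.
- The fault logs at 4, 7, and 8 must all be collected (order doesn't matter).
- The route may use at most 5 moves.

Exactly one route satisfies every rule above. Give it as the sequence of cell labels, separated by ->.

11 -> 8 -> 5 -> 4 -> 7 -> 10

Any route must reach 4, 7, and 8 and still end at 10 within 5 moves, so the order of the required stops is forced.
Route from 11: 2× up (reaching 5), left to 4, 2× down (reaching 10) — 5 moves in all.
Check: all required cells visited; 5 ≤ 5 moves.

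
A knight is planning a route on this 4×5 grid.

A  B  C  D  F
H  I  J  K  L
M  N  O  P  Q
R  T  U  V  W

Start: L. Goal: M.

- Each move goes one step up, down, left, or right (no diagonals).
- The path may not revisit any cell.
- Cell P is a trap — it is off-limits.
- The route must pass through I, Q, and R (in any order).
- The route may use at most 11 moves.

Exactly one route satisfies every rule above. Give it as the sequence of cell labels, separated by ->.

L -> Q -> W -> V -> U -> O -> J -> I -> N -> T -> R -> M

The 11-move cap with required stops at I, Q, R leaves no slack for detours.
Route from L: 2× down (reaching W), 2× left (reaching U), 2× up (reaching J), left to I, 2× down (reaching T), left to R, up to M — 11 moves in all.
Check: all required cells visited; 11 ≤ 11 moves.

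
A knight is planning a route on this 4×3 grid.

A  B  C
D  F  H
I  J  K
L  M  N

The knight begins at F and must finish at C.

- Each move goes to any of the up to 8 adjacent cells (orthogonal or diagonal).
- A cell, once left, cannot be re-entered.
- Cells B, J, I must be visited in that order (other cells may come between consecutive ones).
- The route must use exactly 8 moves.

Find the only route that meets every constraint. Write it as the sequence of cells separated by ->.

F -> B -> D -> J -> I -> M -> K -> H -> C

The waypoints must appear in the order B, J, I, with no cell reused.
Route from F: up 1 to B, down-left 1 to D, down-right 1 to J, left 1 to I, down-right 1 to M, up-right 1 to K, up 2 to C — 8 moves in all.
Check: order respected (B at step 1, J at step 3, I at step 4); 8 moves as required.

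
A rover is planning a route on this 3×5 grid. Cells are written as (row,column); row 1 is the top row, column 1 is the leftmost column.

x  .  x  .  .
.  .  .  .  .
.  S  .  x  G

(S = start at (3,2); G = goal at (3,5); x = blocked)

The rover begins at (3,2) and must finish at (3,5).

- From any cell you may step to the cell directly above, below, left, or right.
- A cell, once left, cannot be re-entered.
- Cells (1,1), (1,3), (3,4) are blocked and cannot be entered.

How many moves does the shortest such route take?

The Manhattan distance from (3,2) to (3,5) is |3−3| + |2−5| = 3, so at least 3 moves are needed.
That bound ignores the blocked cells. Measuring each leg by the fewest moves that actually steer around them ((3,2)→(3,5): 5) raises the lower bound to 5.
A route of 5 moves exists: (3,2) → (2,2) → (2,3) → (2,4) → (2,5) → (3,5).
Since 5 matches that lower bound, it is optimal.

5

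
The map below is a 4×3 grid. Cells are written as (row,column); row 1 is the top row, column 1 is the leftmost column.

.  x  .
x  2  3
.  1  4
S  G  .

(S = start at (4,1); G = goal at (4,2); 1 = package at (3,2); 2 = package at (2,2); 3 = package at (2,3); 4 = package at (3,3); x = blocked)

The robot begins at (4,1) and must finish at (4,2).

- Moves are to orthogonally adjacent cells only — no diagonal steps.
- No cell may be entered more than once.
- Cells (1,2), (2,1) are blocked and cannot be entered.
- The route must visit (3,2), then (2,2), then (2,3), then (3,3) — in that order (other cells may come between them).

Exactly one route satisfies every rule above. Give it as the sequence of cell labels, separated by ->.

(4,1) -> (3,1) -> (3,2) -> (2,2) -> (2,3) -> (3,3) -> (4,3) -> (4,2)

The waypoints must appear in the order (3,2), (2,2), (2,3), (3,3), with no cell reused.
Route from (4,1): up 1 to (3,1), right 1 to (3,2), up 1 to (2,2), right 1 to (2,3), down 2 to (4,3), left 1 to (4,2) — 7 moves in all.
Check: order respected (1 at step 2, 2 at step 3, 3 at step 4, 4 at step 5).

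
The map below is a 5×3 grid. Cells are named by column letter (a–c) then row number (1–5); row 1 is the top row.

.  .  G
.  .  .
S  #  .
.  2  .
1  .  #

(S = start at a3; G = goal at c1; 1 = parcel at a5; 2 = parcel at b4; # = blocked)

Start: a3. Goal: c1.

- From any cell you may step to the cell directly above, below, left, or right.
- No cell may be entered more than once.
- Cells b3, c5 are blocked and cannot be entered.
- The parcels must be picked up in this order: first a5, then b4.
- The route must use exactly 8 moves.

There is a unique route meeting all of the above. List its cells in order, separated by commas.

The waypoints must appear in the order a5, b4, with no cell reused.
Route from a3: down 2 to a5, right 1 to b5, up 1 to b4, right 1 to c4, up 3 to c1 — 8 moves in all.
Check: order respected (1 at step 2, 2 at step 4); 8 moves as required.

a3, a4, a5, b5, b4, c4, c3, c2, c1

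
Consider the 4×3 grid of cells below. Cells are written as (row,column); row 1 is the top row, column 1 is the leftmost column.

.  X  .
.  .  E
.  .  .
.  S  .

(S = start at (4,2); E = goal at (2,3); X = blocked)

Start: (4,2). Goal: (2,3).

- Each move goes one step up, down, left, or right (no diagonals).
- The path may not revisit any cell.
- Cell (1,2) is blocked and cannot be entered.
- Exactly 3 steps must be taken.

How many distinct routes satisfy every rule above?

3

Need simple routes of exactly 3 moves from (4,2) to (2,3) (Manhattan distance 3, so 0 moves are spent on a detour and 0 undoing it).
Enumerating: (4,2) (3,2) (2,2) (2,3) | (4,2) (3,2) (3,3) (2,3) | (4,2) (4,3) (3,3) (2,3).
That gives 3 routes.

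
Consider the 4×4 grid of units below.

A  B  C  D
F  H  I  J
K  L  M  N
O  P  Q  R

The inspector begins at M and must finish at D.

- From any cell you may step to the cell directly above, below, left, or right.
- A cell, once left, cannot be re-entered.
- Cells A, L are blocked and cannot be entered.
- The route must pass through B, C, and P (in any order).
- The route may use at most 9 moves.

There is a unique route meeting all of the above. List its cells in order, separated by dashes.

The 9-move cap with required stops at B, C, P leaves no slack for detours.
Route from M: down to Q, 2× left (reaching O), 2× up (reaching F), right to H, up to B, 2× right (reaching D) — 9 moves in all.
Check: all required cells visited; 9 ≤ 9 moves.

M - Q - P - O - K - F - H - B - C - D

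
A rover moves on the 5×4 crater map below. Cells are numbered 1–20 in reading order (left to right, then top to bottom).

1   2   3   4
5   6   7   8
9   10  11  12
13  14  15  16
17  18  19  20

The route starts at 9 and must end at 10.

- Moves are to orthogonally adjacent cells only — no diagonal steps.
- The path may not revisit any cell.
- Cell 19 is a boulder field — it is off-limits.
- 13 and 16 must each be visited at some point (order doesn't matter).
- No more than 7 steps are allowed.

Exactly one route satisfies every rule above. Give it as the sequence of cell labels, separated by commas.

9, 13, 14, 15, 16, 12, 11, 10

The budget equals the shortest possible length, so every move has to be on a shortest route through the required cells.
Route from 9: down 1 to 13, right 3 to 16, up 1 to 12, left 2 to 10 — 7 moves in all.
Check: all required cells visited; 7 ≤ 7 moves.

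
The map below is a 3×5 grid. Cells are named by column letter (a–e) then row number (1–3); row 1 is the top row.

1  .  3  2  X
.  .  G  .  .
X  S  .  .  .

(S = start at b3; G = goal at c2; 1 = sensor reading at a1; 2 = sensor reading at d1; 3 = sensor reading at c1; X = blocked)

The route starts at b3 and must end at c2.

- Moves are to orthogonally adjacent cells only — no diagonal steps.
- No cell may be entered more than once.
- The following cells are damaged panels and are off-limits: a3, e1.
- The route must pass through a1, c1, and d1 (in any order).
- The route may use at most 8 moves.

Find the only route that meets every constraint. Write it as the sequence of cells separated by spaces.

b3 b2 a2 a1 b1 c1 d1 d2 c2

Any route must reach a1, c1, and d1 and still end at c2 within 8 moves, so the order of the required stops is forced.
Route from b3: up 1 to b2, left 1 to a2, up 1 to a1, right 3 to d1, down 1 to d2, left 1 to c2 — 8 moves in all.
Check: all required cells visited; 8 ≤ 8 moves.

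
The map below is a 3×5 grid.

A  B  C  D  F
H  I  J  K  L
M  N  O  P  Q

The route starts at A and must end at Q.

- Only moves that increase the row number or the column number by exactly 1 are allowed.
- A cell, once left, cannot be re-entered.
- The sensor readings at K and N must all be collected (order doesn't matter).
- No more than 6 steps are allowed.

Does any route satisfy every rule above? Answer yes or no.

no

N is below but to the left of K: going K → N would need a leftward move and N → K an upward move, so no right/down-only route can visit both required cells.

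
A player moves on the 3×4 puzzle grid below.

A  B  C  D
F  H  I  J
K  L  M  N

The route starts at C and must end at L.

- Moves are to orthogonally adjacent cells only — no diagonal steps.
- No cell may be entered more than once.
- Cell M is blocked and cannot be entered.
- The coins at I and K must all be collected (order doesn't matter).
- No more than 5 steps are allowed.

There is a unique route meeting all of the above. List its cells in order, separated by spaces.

The 5-move cap with required stops at I, K leaves no slack for detours.
Route from C: down to I, 2× left (reaching F), down to K, right to L — 5 moves in all.
Check: all required cells visited; 5 ≤ 5 moves.

C I H F K L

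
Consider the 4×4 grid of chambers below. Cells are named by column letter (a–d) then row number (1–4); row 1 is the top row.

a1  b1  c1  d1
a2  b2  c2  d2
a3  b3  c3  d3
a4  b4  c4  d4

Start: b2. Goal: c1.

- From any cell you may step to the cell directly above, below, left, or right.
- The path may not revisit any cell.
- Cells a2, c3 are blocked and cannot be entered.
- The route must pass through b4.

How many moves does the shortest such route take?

Any route passes through b4 somewhere between b2 and c1. Summing Manhattan distances along the two legs (b2 → b4 → c1) gives a lower bound of 2 + 4 = 6 moves.
The shortest route satisfying every rule uses 8 moves: b2 → b3 → b4 → c4 → d4 → d3 → d2 → d1 → c1.
The bound of 6 isn't tight here; checking systematically, no route of length 6 through 7 satisfies every constraint, so 8 is the minimum.

8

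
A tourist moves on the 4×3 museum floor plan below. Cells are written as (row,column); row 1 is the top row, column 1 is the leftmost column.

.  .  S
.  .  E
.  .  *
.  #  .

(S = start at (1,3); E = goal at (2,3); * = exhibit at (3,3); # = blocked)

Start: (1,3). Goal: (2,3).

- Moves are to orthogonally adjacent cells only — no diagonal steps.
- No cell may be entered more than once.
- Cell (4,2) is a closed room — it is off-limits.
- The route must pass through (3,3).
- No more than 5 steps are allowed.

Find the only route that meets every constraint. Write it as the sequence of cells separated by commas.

(1,3), (1,2), (2,2), (3,2), (3,3), (2,3)

The 5-move cap with required stops at (3,3) leaves no slack for detours.
Route from (1,3): left to (1,2), 2× down (reaching (3,2)), right to (3,3), up to (2,3) — 5 moves in all.
Check: all required cells visited; 5 ≤ 5 moves.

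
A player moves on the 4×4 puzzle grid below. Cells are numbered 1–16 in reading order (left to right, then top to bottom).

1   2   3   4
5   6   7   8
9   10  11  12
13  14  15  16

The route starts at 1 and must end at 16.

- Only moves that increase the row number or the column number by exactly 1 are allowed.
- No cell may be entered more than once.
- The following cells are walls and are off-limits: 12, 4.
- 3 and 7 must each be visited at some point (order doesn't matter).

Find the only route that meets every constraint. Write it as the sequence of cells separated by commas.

Moves only go right or down, so the column and row indices never decrease.
Route from 1: 2× right (reaching 3), 3× down (reaching 15), right to 16 — 6 moves in all.
Check: all required cells visited.

1, 2, 3, 7, 11, 15, 16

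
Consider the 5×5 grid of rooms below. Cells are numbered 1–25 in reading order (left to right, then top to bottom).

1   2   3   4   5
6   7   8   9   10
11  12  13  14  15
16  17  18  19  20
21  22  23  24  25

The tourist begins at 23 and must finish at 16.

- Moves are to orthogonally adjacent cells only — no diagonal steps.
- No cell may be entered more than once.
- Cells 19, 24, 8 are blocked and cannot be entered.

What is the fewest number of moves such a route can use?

The Manhattan distance from 23 to 16 is |5−4| + |3−1| = 3, so at least 3 moves are needed.
A route of 3 moves achieves this: 23 → 18 → 17 → 16.
Since 3 matches the lower bound, it is optimal.

3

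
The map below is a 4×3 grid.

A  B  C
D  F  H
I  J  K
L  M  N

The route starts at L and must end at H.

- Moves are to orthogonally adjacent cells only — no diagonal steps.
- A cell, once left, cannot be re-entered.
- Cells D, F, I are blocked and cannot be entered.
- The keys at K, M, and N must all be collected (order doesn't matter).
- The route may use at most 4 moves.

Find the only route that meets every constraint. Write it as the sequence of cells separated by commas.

The budget equals the shortest possible length, so every move has to be on a shortest route through the required cells.
Route from L: right 2 to N, up 2 to H — 4 moves in all.
Check: all required cells visited; 4 ≤ 4 moves.

L, M, N, K, H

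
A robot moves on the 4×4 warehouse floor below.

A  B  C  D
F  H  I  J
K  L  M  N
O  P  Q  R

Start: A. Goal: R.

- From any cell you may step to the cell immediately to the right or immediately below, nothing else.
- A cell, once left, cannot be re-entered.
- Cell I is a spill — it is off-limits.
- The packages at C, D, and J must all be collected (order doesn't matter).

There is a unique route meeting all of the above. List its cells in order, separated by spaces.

A B C D J N R

Moves only go right or down, so the column and row indices never decrease.
Route from A: right 3 to D, down 3 to R — 6 moves in all.
Check: all required cells visited.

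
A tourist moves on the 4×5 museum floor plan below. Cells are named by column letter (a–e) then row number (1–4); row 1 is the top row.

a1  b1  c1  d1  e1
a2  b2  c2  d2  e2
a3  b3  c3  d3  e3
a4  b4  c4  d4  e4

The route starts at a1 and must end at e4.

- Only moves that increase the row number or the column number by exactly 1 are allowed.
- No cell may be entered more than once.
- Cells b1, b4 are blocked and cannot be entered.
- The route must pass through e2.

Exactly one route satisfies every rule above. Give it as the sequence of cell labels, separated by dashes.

Moves only go right or down, so the column and row indices never decrease.
Route from a1: down to a2, 4× right (reaching e2), 2× down (reaching e4) — 7 moves in all.
Check: all required cells visited.

a1 - a2 - b2 - c2 - d2 - e2 - e3 - e4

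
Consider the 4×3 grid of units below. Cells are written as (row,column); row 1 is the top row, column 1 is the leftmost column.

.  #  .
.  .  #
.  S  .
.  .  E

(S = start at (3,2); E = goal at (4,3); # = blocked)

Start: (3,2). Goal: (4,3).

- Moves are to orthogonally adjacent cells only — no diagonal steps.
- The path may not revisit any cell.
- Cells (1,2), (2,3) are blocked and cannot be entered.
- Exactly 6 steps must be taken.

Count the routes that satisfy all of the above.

Need simple routes of exactly 6 moves from (3,2) to (4,3) (Manhattan distance 2, so 2 moves are spent on a detour and 2 undoing it).
Enumerating: (3,2) (2,2) (2,1) (3,1) (4,1) (4,2) (4,3).
That gives 1 route.

1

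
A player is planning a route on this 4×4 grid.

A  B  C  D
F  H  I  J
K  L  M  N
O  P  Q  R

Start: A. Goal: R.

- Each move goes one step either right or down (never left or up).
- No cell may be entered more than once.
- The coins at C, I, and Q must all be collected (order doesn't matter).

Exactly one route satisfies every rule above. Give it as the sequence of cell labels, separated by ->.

A -> B -> C -> I -> M -> Q -> R

Moves only go right or down, so the column and row indices never decrease.
Route from A: right 2 to C, down 3 to Q, right 1 to R — 6 moves in all.
Check: all required cells visited.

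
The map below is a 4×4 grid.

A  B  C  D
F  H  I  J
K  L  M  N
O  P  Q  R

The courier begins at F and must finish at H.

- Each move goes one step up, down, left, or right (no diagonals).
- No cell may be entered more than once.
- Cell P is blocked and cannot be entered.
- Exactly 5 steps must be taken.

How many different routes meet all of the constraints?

2

Need simple routes of exactly 5 moves from F to H (Manhattan distance 1, so 2 moves are spent on a detour and 2 undoing it).
Enumerating: F A B C I H | F K L M I H.
That gives 2 routes.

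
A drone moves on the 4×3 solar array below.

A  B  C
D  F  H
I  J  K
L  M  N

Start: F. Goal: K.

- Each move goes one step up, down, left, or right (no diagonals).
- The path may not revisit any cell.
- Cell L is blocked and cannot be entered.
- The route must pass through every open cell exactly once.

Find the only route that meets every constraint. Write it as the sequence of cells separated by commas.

Need to visit all 11 open cells exactly once, starting at F and ending at K.
Cell N has only two open neighbours (K and M), so the path must pass straight through it: one of those is the cell it's entered from and the other is where it exits.
Route from F: right to H, up to C, 2× left (reaching A), 2× down (reaching I), right to J, down to M, right to N, up to K — 10 moves in all.
Check: all 11 open cells covered.

F, H, C, B, A, D, I, J, M, N, K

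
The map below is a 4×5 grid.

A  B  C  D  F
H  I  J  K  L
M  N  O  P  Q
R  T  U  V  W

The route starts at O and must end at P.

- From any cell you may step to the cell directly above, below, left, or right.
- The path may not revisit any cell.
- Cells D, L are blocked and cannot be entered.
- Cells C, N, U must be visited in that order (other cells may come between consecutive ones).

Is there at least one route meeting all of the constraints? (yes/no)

yes

One route that works: O → J → C → B → I → N → T → U → V → P.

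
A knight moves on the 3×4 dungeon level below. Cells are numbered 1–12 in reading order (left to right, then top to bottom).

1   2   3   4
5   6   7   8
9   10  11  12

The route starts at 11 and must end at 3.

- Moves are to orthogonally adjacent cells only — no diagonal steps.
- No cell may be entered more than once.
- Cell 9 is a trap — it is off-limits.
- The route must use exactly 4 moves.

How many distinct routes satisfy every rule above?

6

Need simple routes of exactly 4 moves from 11 to 3 (Manhattan distance 2, so 1 moves are spent on a detour and 1 undoing it).
Enumerating: 11 7 6 2 3 | 11 7 8 4 3 | 11 10 6 2 3 | 11 10 6 7 3 | 11 12 8 4 3 | 11 12 8 7 3.
That gives 6 routes.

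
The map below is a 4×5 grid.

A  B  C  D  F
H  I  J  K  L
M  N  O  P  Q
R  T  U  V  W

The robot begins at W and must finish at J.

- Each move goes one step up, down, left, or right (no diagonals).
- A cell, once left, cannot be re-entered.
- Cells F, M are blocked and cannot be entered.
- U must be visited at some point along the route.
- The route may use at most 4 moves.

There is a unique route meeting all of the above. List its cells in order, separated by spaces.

Any route must reach U and still end at J within 4 moves, so the order of the required stops is forced.
Route from W: left 2 to U, up 2 to J — 4 moves in all.
Check: all required cells visited; 4 ≤ 4 moves.

W V U O J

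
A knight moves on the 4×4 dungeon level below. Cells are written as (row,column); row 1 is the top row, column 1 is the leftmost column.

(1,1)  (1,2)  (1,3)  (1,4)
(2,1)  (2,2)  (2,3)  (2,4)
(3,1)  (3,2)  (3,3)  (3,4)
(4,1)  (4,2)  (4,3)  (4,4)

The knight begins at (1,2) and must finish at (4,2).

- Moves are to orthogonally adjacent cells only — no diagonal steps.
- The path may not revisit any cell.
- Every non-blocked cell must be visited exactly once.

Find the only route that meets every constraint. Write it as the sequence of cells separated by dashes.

(1,2) - (1,1) - (2,1) - (2,2) - (2,3) - (1,3) - (1,4) - (2,4) - (3,4) - (4,4) - (4,3) - (3,3) - (3,2) - (3,1) - (4,1) - (4,2)

Need to visit all 16 open cells exactly once, starting at (1,2) and ending at (4,2).
Route from (1,2): left to (1,1), down to (2,1), 2× right (reaching (2,3)), up to (1,3), right to (1,4), 3× down (reaching (4,4)), left to (4,3), up to (3,3), 2× left (reaching (3,1)), down to (4,1), right to (4,2) — 15 moves in all.
Check: all 16 open cells covered.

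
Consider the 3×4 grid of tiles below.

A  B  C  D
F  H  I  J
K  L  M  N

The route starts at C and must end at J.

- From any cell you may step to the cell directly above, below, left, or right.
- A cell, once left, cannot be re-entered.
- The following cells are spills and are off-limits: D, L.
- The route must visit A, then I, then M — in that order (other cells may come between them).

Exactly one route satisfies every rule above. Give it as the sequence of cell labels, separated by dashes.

The waypoints must appear in the order A, I, M, with no cell reused.
Route from C: left 2 to A, down 1 to F, right 2 to I, down 1 to M, right 1 to N, up 1 to J — 8 moves in all.
Check: order respected (A at step 2, I at step 5, M at step 6).

C - B - A - F - H - I - M - N - J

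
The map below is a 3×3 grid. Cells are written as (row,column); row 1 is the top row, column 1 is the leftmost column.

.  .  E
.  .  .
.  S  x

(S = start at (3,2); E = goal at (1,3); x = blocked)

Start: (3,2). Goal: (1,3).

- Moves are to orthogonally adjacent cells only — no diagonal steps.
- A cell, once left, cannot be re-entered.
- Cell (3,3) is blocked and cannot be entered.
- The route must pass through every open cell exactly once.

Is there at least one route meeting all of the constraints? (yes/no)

One route that works: (3,2) → (3,1) → (2,1) → (1,1) → (1,2) → (2,2) → (2,3) → (1,3).

yes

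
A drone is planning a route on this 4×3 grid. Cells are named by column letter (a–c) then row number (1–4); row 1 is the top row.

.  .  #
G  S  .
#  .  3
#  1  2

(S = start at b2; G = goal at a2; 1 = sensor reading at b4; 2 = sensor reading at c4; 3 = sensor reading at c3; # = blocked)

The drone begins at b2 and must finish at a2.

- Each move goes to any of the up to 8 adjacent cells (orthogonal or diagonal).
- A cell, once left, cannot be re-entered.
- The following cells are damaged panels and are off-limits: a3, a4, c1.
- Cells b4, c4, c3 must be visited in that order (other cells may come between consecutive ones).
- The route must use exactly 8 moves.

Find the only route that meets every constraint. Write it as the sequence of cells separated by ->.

The waypoints must appear in the order b4, c4, c3, with no cell reused.
Route from b2: 2× down (reaching b4), right to c4, 2× up (reaching c2), up-left to b1, left to a1, down to a2 — 8 moves in all.
Check: order respected (1 at step 2, 2 at step 3, 3 at step 4); 8 moves as required.

b2 -> b3 -> b4 -> c4 -> c3 -> c2 -> b1 -> a1 -> a2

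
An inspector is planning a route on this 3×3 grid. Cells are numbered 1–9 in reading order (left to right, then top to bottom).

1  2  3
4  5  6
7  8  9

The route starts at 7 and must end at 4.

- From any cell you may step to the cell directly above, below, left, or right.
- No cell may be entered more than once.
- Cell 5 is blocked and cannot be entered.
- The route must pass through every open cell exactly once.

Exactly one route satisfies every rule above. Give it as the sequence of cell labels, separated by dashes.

Need to visit all 8 open cells exactly once, starting at 7 and ending at 4.
Cell 1 has only two open neighbours (4 and 2), so the path must pass straight through it: one of those is the cell it's entered from and the other is where it exits.
Route from 7: 2× right (reaching 9), 2× up (reaching 3), 2× left (reaching 1), down to 4 — 7 moves in all.
Check: all 8 open cells covered.

7 - 8 - 9 - 6 - 3 - 2 - 1 - 4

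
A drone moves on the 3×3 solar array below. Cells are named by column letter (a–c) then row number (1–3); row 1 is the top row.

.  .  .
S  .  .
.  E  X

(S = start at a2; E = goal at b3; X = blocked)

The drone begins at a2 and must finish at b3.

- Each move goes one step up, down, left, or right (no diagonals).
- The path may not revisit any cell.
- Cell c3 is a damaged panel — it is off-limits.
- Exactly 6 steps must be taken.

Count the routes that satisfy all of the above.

Need simple routes of exactly 6 moves from a2 to b3 (Manhattan distance 2, so 2 moves are spent on a detour and 2 undoing it).
Enumerating: a2 a1 b1 c1 c2 b2 b3.
That gives 1 route.

1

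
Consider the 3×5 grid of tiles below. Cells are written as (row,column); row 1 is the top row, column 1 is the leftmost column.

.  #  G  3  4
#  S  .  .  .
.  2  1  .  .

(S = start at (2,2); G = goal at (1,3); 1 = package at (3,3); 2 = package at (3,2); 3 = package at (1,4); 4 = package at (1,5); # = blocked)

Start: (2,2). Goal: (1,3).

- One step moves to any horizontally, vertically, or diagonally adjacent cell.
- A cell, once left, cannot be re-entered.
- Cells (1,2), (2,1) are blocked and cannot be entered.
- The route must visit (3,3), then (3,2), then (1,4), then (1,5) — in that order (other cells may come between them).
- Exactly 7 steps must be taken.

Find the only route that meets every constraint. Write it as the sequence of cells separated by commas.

(2,2), (3,3), (3,2), (2,3), (1,4), (1,5), (2,4), (1,3)

The waypoints must appear in the order (3,3), (3,2), (1,4), (1,5), with no cell reused.
Route from (2,2): down-right 1 to (3,3), left 1 to (3,2), up-right 2 to (1,4), right 1 to (1,5), down-left 1 to (2,4), up-left 1 to (1,3) — 7 moves in all.
Check: order respected (1 at step 1, 2 at step 2, 3 at step 4, 4 at step 5); 7 moves as required.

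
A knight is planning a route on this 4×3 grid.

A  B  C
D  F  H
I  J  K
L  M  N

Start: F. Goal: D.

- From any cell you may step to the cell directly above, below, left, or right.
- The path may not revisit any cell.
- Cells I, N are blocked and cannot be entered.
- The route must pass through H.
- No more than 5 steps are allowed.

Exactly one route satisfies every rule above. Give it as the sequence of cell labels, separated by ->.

F -> H -> C -> B -> A -> D

The 5-move cap with required stops at H leaves no slack for detours.
Route from F: right to H, up to C, 2× left (reaching A), down to D — 5 moves in all.
Check: all required cells visited; 5 ≤ 5 moves.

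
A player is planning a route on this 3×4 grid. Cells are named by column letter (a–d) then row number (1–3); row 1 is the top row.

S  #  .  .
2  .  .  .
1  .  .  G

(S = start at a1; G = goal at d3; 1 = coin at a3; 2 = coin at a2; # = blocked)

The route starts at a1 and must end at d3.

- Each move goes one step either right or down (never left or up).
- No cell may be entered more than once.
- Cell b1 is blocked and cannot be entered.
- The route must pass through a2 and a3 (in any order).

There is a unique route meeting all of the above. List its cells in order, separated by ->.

Moves only go right or down, so the column and row indices never decrease.
Route from a1: down 2 to a3, right 3 to d3 — 5 moves in all.
Check: all required cells visited.

a1 -> a2 -> a3 -> b3 -> c3 -> d3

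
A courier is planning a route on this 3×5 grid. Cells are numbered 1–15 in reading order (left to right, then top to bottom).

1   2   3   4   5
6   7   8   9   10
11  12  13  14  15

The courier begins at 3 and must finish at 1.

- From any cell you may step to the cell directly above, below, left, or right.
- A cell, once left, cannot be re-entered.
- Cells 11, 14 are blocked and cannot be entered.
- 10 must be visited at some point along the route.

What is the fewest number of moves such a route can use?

Any route passes through 10 somewhere between 3 and 1. Summing Manhattan distances along the two legs (3 → 10 → 1) gives a lower bound of 3 + 5 = 8 moves.
A route of 8 moves achieves this: 3 → 4 → 5 → 10 → 9 → 8 → 7 → 2 → 1.
Since 8 matches the lower bound, it is optimal.

8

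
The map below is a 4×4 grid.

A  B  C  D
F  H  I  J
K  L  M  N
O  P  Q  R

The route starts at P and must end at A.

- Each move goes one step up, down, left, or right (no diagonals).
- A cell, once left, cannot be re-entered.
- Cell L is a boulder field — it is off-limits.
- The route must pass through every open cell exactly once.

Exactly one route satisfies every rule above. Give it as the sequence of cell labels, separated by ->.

P -> O -> K -> F -> H -> I -> M -> Q -> R -> N -> J -> D -> C -> B -> A

Need to visit all 15 open cells exactly once, starting at P and ending at A.
Cell K has only two open neighbours (F and O), so the path must pass straight through it: one of those is the cell it's entered from and the other is where it exits.
Route from P: left to O, 2× up (reaching F), 2× right (reaching I), 2× down (reaching Q), right to R, 3× up (reaching D), 3× left (reaching A) — 14 moves in all.
Check: all 15 open cells covered.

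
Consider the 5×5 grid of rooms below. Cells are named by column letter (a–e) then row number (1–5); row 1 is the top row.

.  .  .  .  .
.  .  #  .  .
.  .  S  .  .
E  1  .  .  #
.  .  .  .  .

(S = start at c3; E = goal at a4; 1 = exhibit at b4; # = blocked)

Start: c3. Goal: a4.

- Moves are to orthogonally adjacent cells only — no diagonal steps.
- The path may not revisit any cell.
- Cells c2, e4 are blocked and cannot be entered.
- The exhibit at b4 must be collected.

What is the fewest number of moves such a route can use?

Any route passes through b4 somewhere between c3 and a4. Summing Manhattan distances along the two legs (c3 → b4 → a4) gives a lower bound of 2 + 1 = 3 moves.
A route of 3 moves achieves this: c3 → c4 → b4 → a4.
Since 3 matches the lower bound, it is optimal.

3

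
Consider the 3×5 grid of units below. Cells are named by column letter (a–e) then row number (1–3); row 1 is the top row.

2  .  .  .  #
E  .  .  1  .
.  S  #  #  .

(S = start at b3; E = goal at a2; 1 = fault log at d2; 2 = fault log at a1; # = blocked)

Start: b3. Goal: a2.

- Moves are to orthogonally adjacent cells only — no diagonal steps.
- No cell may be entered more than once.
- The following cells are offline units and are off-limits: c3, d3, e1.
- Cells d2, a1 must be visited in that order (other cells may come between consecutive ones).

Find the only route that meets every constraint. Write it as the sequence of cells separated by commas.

b3, b2, c2, d2, d1, c1, b1, a1, a2

The waypoints must appear in the order d2, a1, with no cell reused.
Route from b3: up to b2, 2× right (reaching d2), up to d1, 3× left (reaching a1), down to a2 — 8 moves in all.
Check: order respected (1 at step 3, 2 at step 7).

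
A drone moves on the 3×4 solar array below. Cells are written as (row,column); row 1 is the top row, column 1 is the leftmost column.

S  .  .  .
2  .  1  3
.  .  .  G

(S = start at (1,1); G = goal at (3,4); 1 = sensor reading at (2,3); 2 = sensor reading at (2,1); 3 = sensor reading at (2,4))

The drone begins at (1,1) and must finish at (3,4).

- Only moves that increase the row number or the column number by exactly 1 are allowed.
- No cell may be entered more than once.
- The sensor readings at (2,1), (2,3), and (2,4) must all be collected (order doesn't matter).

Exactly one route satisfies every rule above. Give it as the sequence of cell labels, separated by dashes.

Moves only go right or down, so the column and row indices never decrease.
Route from (1,1): down to (2,1), 3× right (reaching (2,4)), down to (3,4) — 5 moves in all.
Check: all required cells visited.

(1,1) - (2,1) - (2,2) - (2,3) - (2,4) - (3,4)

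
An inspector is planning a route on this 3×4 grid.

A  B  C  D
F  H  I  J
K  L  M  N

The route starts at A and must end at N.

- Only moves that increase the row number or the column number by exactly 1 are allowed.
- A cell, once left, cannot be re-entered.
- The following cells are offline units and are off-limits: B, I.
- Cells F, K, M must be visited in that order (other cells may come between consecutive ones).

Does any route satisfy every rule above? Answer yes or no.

One route that works: A → F → K → L → M → N.

yes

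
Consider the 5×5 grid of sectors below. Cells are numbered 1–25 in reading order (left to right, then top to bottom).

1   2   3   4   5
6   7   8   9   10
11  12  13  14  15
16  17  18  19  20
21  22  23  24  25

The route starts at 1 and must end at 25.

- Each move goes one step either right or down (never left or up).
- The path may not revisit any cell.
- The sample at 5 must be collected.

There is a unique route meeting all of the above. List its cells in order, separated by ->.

Moves only go right or down, so the column and row indices never decrease.
Route from 1: 4× right (reaching 5), 4× down (reaching 25) — 8 moves in all.
Check: all required cells visited.

1 -> 2 -> 3 -> 4 -> 5 -> 10 -> 15 -> 20 -> 25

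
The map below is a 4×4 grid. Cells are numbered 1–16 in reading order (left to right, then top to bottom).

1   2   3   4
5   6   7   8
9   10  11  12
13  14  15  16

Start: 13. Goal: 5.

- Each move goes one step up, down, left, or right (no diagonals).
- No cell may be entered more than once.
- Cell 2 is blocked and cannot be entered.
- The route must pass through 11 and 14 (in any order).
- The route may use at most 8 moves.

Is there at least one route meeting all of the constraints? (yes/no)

One route that works: 13 → 14 → 10 → 11 → 7 → 6 → 5.

yes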